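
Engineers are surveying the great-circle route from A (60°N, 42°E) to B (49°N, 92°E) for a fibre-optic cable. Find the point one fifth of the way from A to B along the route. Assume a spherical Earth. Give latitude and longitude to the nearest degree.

≈ (60°N, 54°E)

Convert each endpoint to a unit vector on the sphere (x = cos φ cos λ, y = cos φ sin λ, z = sin φ).
The central angle between the endpoints is δ = arccos(p₁·p₂) ≈ 0.527 rad (30.2°).
Interpolate at f = 1/5 with slerp weights a = sin((1−f)δ)/sin δ ≈ 0.814, b = sin(fδ)/sin δ ≈ 0.209.
p = a·p₁ + b·p₂ ≈ (0.298, 0.409, 0.862); φ = arcsin(p_z) ≈ 59.60°, λ = atan2(p_y, p_x) ≈ 53.99°.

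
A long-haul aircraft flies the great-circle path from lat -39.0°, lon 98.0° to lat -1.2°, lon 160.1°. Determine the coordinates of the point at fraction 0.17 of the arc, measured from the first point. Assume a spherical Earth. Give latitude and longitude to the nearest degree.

Write both endpoints as unit vectors p₁, p₂ with components (cos φ cos λ, cos φ sin λ, sin φ).
The central angle between the endpoints is δ = arccos(p₁·p₂) ≈ 1.185 rad (67.9°).
Interpolate at f = 0.17 with slerp weights a = sin((1−f)δ)/sin δ ≈ 0.898, b = sin(fδ)/sin δ ≈ 0.216.
p = a·p₁ + b·p₂ ≈ (-0.300, 0.765, -0.570); φ = arcsin(p_z) ≈ -34.75°, λ = atan2(p_y, p_x) ≈ 111.43°.

≈ lat -35°, lon 111°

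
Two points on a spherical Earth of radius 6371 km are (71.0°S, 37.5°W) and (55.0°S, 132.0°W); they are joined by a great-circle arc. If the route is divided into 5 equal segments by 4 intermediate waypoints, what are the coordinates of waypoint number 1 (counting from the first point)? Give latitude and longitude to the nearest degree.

≈ (73°S, 63°W)

Convert each endpoint to a unit vector on the sphere (x = cos φ cos λ, y = cos φ sin λ, z = sin φ).
The central angle between the endpoints is δ = arccos(p₁·p₂) ≈ 0.708 rad (40.5°).
Interpolate at f = 1/5 with slerp weights a = sin((1−f)δ)/sin δ ≈ 0.825, b = sin(fδ)/sin δ ≈ 0.217.
p = a·p₁ + b·p₂ ≈ (0.130, -0.256, -0.958); φ = arcsin(p_z) ≈ -73.32°, λ = atan2(p_y, p_x) ≈ -63.11°.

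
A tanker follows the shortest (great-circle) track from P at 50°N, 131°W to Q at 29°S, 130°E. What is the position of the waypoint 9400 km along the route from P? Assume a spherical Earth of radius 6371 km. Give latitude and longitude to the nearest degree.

≈ 4°S, 153°E

Convert each endpoint to a unit vector on the sphere (x = cos φ cos λ, y = cos φ sin λ, z = sin φ).
The central angle between the endpoints is δ = arccos(p₁·p₂) ≈ 2.048 rad (117.3°). The total great-circle distance is δ·R ≈ 2.048 × 6371 ≈ 13048 km, so the target fraction is f = 9400/13048 ≈ 0.720.
Interpolate at f ≈ 0.720 with slerp weights a = sin((1−f)δ)/sin δ ≈ 0.610, b = sin(fδ)/sin δ ≈ 1.121.
p = a·p₁ + b·p₂ ≈ (-0.887, 0.455, -0.076); φ = arcsin(p_z) ≈ -4.36°, λ = atan2(p_y, p_x) ≈ 152.85°.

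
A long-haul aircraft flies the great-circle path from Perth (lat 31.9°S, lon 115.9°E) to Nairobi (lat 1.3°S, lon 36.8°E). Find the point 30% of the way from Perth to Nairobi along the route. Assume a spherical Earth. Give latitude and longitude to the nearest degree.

≈ lat 27°S, lon 89°E

Convert each endpoint to a unit vector on the sphere (x = cos φ cos λ, y = cos φ sin λ, z = sin φ).
The central angle between the endpoints is δ = arccos(p₁·p₂) ≈ 1.397 rad (80.1°).
Interpolate at f = 0.30 with slerp weights a = sin((1−f)δ)/sin δ ≈ 0.842, b = sin(fδ)/sin δ ≈ 0.413.
p = a·p₁ + b·p₂ ≈ (0.019, 0.891, -0.454); φ = arcsin(p_z) ≈ -27.03°, λ = atan2(p_y, p_x) ≈ 88.81°.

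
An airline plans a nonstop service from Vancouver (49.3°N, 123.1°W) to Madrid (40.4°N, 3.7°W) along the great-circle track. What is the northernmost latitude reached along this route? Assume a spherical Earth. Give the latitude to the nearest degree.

≈ 63°N

The great circle lies in the plane with unit normal n̂ = (p₁ × p₂)/|p₁ × p₂|.
Here n̂_z ≈ +0.447; the vertex latitude is φ_max = arccos|n̂_z| ≈ 63.5°.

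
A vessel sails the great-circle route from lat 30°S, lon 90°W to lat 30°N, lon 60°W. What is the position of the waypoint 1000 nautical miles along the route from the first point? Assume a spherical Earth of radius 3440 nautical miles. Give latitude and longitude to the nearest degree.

≈ lat 15°S, lon 82°W

Write both endpoints as unit vectors p₁, p₂ with components (cos φ cos λ, cos φ sin λ, sin φ).
The central angle between the endpoints is δ = arccos(p₁·p₂) ≈ 1.160 rad (66.5°). The total great-circle distance is δ·R ≈ 1.160 × 3440 ≈ 3990 nmi, so the target fraction is f = 1000/3990 ≈ 0.251.
Interpolate at f ≈ 0.251 with slerp weights a = sin((1−f)δ)/sin δ ≈ 0.833, b = sin(fδ)/sin δ ≈ 0.313.
p = a·p₁ + b·p₂ ≈ (0.135, -0.956, -0.260); φ = arcsin(p_z) ≈ -15.08°, λ = atan2(p_y, p_x) ≈ -81.94°.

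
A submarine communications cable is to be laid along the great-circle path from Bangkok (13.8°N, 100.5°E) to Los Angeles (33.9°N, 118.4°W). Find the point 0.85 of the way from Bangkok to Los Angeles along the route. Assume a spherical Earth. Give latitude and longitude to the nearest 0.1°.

Convert each endpoint to a unit vector on the sphere (x = cos φ cos λ, y = cos φ sin λ, z = sin φ).
The central angle between the endpoints is δ = arccos(p₁·p₂) ≈ 2.088 rad (119.6°).
Interpolate at f = 0.85 with slerp weights a = sin((1−f)δ)/sin δ ≈ 0.354, b = sin(fδ)/sin δ ≈ 1.127.
p = a·p₁ + b·p₂ ≈ (-0.507, -0.484, 0.713); φ = arcsin(p_z) ≈ 45.47°, λ = atan2(p_y, p_x) ≈ -136.35°.

≈ 45.5°N, 136.3°W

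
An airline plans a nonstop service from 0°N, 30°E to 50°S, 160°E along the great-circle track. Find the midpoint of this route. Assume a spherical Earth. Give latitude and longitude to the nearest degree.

≈ 45°S, 70°E

Write both endpoints as unit vectors p₁, p₂ with components (cos φ cos λ, cos φ sin λ, sin φ).
The central angle between the endpoints is δ = arccos(p₁·p₂) ≈ 1.997 rad (114.4°).
Interpolate at f = 1/2 with slerp weights a = sin((1−f)δ)/sin δ ≈ 0.923, b = sin(fδ)/sin δ ≈ 0.923.
p = a·p₁ + b·p₂ ≈ (0.242, 0.664, -0.707); φ = arcsin(p_z) ≈ -45.00°, λ = atan2(p_y, p_x) ≈ 70.00°.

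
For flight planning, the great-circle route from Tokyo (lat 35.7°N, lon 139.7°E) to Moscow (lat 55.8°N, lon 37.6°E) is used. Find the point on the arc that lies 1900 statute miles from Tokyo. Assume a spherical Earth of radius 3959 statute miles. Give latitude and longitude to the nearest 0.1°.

≈ lat 55.0°N, lon 111.1°E

The haversine formula gives a central angle δ ≈ 1.173 rad (67.2°) between the endpoints. The total great-circle distance is δ·R ≈ 1.173 × 3959 ≈ 4646 mi, so the target fraction is f = 1900/4646 ≈ 0.409.
Interpolate at f ≈ 0.409 with slerp weights a = sin((1−f)δ)/sin δ ≈ 0.693, b = sin(fδ)/sin δ ≈ 0.501.
p = a·p₁ + b·p₂ ≈ (-0.206, 0.536, 0.819); φ = arcsin(p_z) ≈ 54.95°, λ = atan2(p_y, p_x) ≈ 111.07°.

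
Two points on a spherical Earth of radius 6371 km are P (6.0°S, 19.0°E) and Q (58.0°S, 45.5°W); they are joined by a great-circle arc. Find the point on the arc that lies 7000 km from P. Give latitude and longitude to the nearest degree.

From cos δ = sin φ₁ sin φ₂ + cos φ₁ cos φ₂ cos Δλ, the central angle is δ ≈ 1.250 rad (71.6°). The total great-circle distance is δ·R ≈ 1.250 × 6371 ≈ 7962 km, so the target fraction is f = 7000/7962 ≈ 0.879.
Interpolate at f ≈ 0.879 with slerp weights a = sin((1−f)δ)/sin δ ≈ 0.159, b = sin(fδ)/sin δ ≈ 0.939.
p = a·p₁ + b·p₂ ≈ (0.498, -0.303, -0.813); φ = arcsin(p_z) ≈ -54.34°, λ = atan2(p_y, p_x) ≈ -31.37°.

≈ (54°S, 31°W)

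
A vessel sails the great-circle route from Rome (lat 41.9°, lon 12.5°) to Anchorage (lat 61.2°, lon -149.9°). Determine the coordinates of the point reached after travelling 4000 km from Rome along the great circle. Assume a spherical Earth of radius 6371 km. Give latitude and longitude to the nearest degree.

Write both endpoints as unit vectors p₁, p₂ with components (cos φ cos λ, cos φ sin λ, sin φ).
The central angle between the endpoints is δ = arccos(p₁·p₂) ≈ 1.325 rad (75.9°). The total great-circle distance is δ·R ≈ 1.325 × 6371 ≈ 8441 km, so the target fraction is f = 4000/8441 ≈ 0.474.
Interpolate at f ≈ 0.474 with slerp weights a = sin((1−f)δ)/sin δ ≈ 0.662, b = sin(fδ)/sin δ ≈ 0.606.
p = a·p₁ + b·p₂ ≈ (0.229, -0.040, 0.973); φ = arcsin(p_z) ≈ 76.59°, λ = atan2(p_y, p_x) ≈ -9.85°.

≈ lat 77°, lon -10°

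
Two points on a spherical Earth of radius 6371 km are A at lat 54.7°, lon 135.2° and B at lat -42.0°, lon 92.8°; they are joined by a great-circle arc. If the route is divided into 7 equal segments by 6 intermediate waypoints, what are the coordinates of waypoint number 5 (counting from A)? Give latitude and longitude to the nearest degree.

≈ lat -14°, lon 105°

Convert each endpoint to a unit vector on the sphere (x = cos φ cos λ, y = cos φ sin λ, z = sin φ).
The central angle between the endpoints is δ = arccos(p₁·p₂) ≈ 1.802 rad (103.2°).
Interpolate at f = 5/7 with slerp weights a = sin((1−f)δ)/sin δ ≈ 0.506, b = sin(fδ)/sin δ ≈ 0.986.
p = a·p₁ + b·p₂ ≈ (-0.243, 0.938, -0.247); φ = arcsin(p_z) ≈ -14.31°, λ = atan2(p_y, p_x) ≈ 104.54°.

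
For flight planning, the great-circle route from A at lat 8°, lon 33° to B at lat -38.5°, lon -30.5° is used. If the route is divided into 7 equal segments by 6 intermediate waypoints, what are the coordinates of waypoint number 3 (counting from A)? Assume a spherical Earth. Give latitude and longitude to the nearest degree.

Write both endpoints as unit vectors p₁, p₂ with components (cos φ cos λ, cos φ sin λ, sin φ).
The central angle between the endpoints is δ = arccos(p₁·p₂) ≈ 1.309 rad (75.0°).
Interpolate at f = 3/7 with slerp weights a = sin((1−f)δ)/sin δ ≈ 0.704, b = sin(fδ)/sin δ ≈ 0.551.
p = a·p₁ + b·p₂ ≈ (0.956, 0.161, -0.245); φ = arcsin(p_z) ≈ -14.17°, λ = atan2(p_y, p_x) ≈ 9.56°.

≈ lat -14°, lon 10°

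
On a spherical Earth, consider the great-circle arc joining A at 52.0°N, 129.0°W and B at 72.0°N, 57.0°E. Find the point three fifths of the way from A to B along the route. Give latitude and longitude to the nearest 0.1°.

≈ 85.4°N, 144.5°W

The haversine formula gives a central angle δ ≈ 0.976 rad (55.9°) between the endpoints.
Interpolate at f = 3/5 with slerp weights a = sin((1−f)δ)/sin δ ≈ 0.459, b = sin(fδ)/sin δ ≈ 0.667.
p = a·p₁ + b·p₂ ≈ (-0.066, -0.047, 0.997); φ = arcsin(p_z) ≈ 85.37°, λ = atan2(p_y, p_x) ≈ -144.49°.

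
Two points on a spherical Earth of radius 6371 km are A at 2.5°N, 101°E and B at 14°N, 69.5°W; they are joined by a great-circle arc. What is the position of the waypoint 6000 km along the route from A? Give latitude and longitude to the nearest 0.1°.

≈ 46.8°N, 65.5°E

The haversine formula gives a central angle δ ≈ 2.810 rad (161.0°) between the endpoints. The total great-circle distance is δ·R ≈ 2.810 × 6371 ≈ 17903 km, so the target fraction is f = 6000/17903 ≈ 0.335.
Interpolate at f ≈ 0.335 with slerp weights a = sin((1−f)δ)/sin δ ≈ 2.937, b = sin(fδ)/sin δ ≈ 2.484.
p = a·p₁ + b·p₂ ≈ (0.284, 0.623, 0.729); φ = arcsin(p_z) ≈ 46.80°, λ = atan2(p_y, p_x) ≈ 65.47°.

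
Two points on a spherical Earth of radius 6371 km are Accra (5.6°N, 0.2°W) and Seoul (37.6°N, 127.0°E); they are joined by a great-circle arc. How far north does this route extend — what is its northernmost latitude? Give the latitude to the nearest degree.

The great circle lies in the plane with unit normal n̂ = (p₁ × p₂)/|p₁ × p₂|.
Here n̂_z ≈ +0.691; the vertex latitude is φ_max = arccos|n̂_z| ≈ 46.3°.

≈ 46°N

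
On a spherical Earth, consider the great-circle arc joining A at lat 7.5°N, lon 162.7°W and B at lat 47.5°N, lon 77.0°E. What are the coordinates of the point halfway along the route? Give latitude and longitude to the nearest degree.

Convert each endpoint to a unit vector on the sphere (x = cos φ cos λ, y = cos φ sin λ, z = sin φ).
The central angle between the endpoints is δ = arccos(p₁·p₂) ≈ 1.815 rad (104.0°).
Interpolate at f = 1/2 with slerp weights a = sin((1−f)δ)/sin δ ≈ 0.812, b = sin(fδ)/sin δ ≈ 0.812.
p = a·p₁ + b·p₂ ≈ (-0.645, 0.295, 0.705); φ = arcsin(p_z) ≈ 44.80°, λ = atan2(p_y, p_x) ≈ 155.42°.

≈ lat 45°N, lon 155°E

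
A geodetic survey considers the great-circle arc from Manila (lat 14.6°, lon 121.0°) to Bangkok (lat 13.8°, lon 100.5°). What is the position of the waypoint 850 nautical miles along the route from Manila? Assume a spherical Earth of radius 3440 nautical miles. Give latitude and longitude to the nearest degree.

≈ lat 14°, lon 106°

Write both endpoints as unit vectors p₁, p₂ with components (cos φ cos λ, cos φ sin λ, sin φ).
The central angle between the endpoints is δ = arccos(p₁·p₂) ≈ 0.347 rad (19.9°). The total great-circle distance is δ·R ≈ 0.347 × 3440 ≈ 1194 nmi, so the target fraction is f = 850/1194 ≈ 0.712.
Interpolate at f ≈ 0.712 with slerp weights a = sin((1−f)δ)/sin δ ≈ 0.293, b = sin(fδ)/sin δ ≈ 0.719.
p = a·p₁ + b·p₂ ≈ (-0.273, 0.930, 0.245); φ = arcsin(p_z) ≈ 14.21°, λ = atan2(p_y, p_x) ≈ 106.39°.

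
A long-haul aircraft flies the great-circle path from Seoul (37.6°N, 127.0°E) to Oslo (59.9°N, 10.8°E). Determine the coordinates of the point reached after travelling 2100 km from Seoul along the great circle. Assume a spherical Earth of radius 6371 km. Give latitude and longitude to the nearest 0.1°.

≈ (53.3°N, 111.9°E)

Convert each endpoint to a unit vector on the sphere (x = cos φ cos λ, y = cos φ sin λ, z = sin φ).
The central angle between the endpoints is δ = arccos(p₁·p₂) ≈ 1.211 rad (69.4°). The total great-circle distance is δ·R ≈ 1.211 × 6371 ≈ 7713 km, so the target fraction is f = 2100/7713 ≈ 0.272.
Interpolate at f ≈ 0.272 with slerp weights a = sin((1−f)δ)/sin δ ≈ 0.824, b = sin(fδ)/sin δ ≈ 0.346.
p = a·p₁ + b·p₂ ≈ (-0.223, 0.554, 0.802); φ = arcsin(p_z) ≈ 53.34°, λ = atan2(p_y, p_x) ≈ 111.89°.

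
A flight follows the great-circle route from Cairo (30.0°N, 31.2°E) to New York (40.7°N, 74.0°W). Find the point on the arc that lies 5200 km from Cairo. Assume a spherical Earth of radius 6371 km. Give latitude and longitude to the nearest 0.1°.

≈ (50.0°N, 25.9°W)

Convert each endpoint to a unit vector on the sphere (x = cos φ cos λ, y = cos φ sin λ, z = sin φ).
The central angle between the endpoints is δ = arccos(p₁·p₂) ≈ 1.416 rad (81.1°). The total great-circle distance is δ·R ≈ 1.416 × 6371 ≈ 9023 km, so the target fraction is f = 5200/9023 ≈ 0.576.
Interpolate at f ≈ 0.576 with slerp weights a = sin((1−f)δ)/sin δ ≈ 0.572, b = sin(fδ)/sin δ ≈ 0.737.
p = a·p₁ + b·p₂ ≈ (0.577, -0.281, 0.767); φ = arcsin(p_z) ≈ 50.05°, λ = atan2(p_y, p_x) ≈ -25.94°.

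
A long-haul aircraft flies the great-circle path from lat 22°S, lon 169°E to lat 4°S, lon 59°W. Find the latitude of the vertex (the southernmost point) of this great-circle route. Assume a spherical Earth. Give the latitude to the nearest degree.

The great circle lies in the plane with unit normal n̂ = (p₁ × p₂)/|p₁ × p₂|.
Here n̂_z ≈ +0.853; the vertex latitude is φ_max = arccos|n̂_z| ≈ 31.4°.
Check via Clairaut: cos φ_max = |cos φ₁| · sin C = cos(22.0°)·sin(113.0°) ≈ 0.853, again giving ≈ 31.4°.

≈ 31°S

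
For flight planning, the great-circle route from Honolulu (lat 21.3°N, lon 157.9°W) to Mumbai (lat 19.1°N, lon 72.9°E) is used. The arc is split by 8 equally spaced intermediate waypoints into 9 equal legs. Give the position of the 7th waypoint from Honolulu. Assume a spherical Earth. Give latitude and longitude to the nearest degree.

≈ lat 33°N, lon 97°E

Write both endpoints as unit vectors p₁, p₂ with components (cos φ cos λ, cos φ sin λ, sin φ).
The central angle between the endpoints is δ = arccos(p₁·p₂) ≈ 2.024 rad (115.9°).
Interpolate at f = 7/9 with slerp weights a = sin((1−f)δ)/sin δ ≈ 0.483, b = sin(fδ)/sin δ ≈ 1.112.
p = a·p₁ + b·p₂ ≈ (-0.108, 0.835, 0.540); φ = arcsin(p_z) ≈ 32.65°, λ = atan2(p_y, p_x) ≈ 97.39°.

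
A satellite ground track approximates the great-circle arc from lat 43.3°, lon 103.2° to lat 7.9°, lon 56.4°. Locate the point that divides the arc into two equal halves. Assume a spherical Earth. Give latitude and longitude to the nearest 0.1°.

Write both endpoints as unit vectors p₁, p₂ with components (cos φ cos λ, cos φ sin λ, sin φ).
The central angle between the endpoints is δ = arccos(p₁·p₂) ≈ 0.943 rad (54.0°).
Interpolate at f = 1/2 with slerp weights a = sin((1−f)δ)/sin δ ≈ 0.561, b = sin(fδ)/sin δ ≈ 0.561.
p = a·p₁ + b·p₂ ≈ (0.214, 0.861, 0.462); φ = arcsin(p_z) ≈ 27.52°, λ = atan2(p_y, p_x) ≈ 76.01°.

≈ lat 27.5°, lon 76.0°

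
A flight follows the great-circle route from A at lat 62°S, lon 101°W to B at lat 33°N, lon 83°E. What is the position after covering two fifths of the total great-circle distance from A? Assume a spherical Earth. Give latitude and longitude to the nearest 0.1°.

The haversine formula gives a central angle δ ≈ 2.633 rad (150.9°) between the endpoints.
Interpolate at f = 2/5 with slerp weights a = sin((1−f)δ)/sin δ ≈ 2.055, b = sin(fδ)/sin δ ≈ 1.786.
p = a·p₁ + b·p₂ ≈ (-0.002, 0.540, -0.842); φ = arcsin(p_z) ≈ -57.33°, λ = atan2(p_y, p_x) ≈ 90.16°.

≈ lat 57.3°S, lon 90.2°E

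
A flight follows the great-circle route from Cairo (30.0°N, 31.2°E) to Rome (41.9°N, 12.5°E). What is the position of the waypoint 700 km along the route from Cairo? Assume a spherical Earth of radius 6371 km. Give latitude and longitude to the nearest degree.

From cos δ = sin φ₁ sin φ₂ + cos φ₁ cos φ₂ cos Δλ, the central angle is δ ≈ 0.335 rad (19.2°). The total great-circle distance is δ·R ≈ 0.335 × 6371 ≈ 2133 km, so the target fraction is f = 700/2133 ≈ 0.328.
Interpolate at f ≈ 0.328 with slerp weights a = sin((1−f)δ)/sin δ ≈ 0.679, b = sin(fδ)/sin δ ≈ 0.334.
p = a·p₁ + b·p₂ ≈ (0.745, 0.358, 0.562); φ = arcsin(p_z) ≈ 34.21°, λ = atan2(p_y, p_x) ≈ 25.67°.

≈ 34°N, 26°E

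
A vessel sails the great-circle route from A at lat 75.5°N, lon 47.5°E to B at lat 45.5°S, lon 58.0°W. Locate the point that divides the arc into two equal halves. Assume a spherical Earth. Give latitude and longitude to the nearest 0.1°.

≈ lat 20.6°N, lon 37.2°W

Write both endpoints as unit vectors p₁, p₂ with components (cos φ cos λ, cos φ sin λ, sin φ).
The central angle between the endpoints is δ = arccos(p₁·p₂) ≈ 2.400 rad (137.5°).
Interpolate at f = 1/2 with slerp weights a = sin((1−f)δ)/sin δ ≈ 1.380, b = sin(fδ)/sin δ ≈ 1.380.
p = a·p₁ + b·p₂ ≈ (0.746, -0.566, 0.352); φ = arcsin(p_z) ≈ 20.59°, λ = atan2(p_y, p_x) ≈ -37.17°.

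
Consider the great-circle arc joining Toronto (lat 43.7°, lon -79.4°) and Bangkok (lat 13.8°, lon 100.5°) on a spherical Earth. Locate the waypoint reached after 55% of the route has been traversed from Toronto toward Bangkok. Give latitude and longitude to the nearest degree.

Write both endpoints as unit vectors p₁, p₂ with components (cos φ cos λ, cos φ sin λ, sin φ).
The central angle between the endpoints is δ = arccos(p₁·p₂) ≈ 2.138 rad (122.5°).
Interpolate at f = 0.55 with slerp weights a = sin((1−f)δ)/sin δ ≈ 0.973, b = sin(fδ)/sin δ ≈ 1.094.
p = a·p₁ + b·p₂ ≈ (-0.064, 0.354, 0.933); φ = arcsin(p_z) ≈ 68.92°, λ = atan2(p_y, p_x) ≈ 100.30°.

≈ lat 69°, lon 100°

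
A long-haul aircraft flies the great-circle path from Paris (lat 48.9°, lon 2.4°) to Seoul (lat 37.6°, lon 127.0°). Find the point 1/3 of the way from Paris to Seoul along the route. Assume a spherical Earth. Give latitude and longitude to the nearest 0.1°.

Write both endpoints as unit vectors p₁, p₂ with components (cos φ cos λ, cos φ sin λ, sin φ).
The central angle between the endpoints is δ = arccos(p₁·p₂) ≈ 1.406 rad (80.6°).
Interpolate at f = 1/3 with slerp weights a = sin((1−f)δ)/sin δ ≈ 0.817, b = sin(fδ)/sin δ ≈ 0.458.
p = a·p₁ + b·p₂ ≈ (0.318, 0.312, 0.895); φ = arcsin(p_z) ≈ 63.52°, λ = atan2(p_y, p_x) ≈ 44.45°.

≈ lat 63.5°, lon 44.4°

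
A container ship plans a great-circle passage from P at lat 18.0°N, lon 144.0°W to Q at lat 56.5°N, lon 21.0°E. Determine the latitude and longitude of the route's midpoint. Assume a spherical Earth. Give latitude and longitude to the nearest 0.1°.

Convert each endpoint to a unit vector on the sphere (x = cos φ cos λ, y = cos φ sin λ, z = sin φ).
The central angle between the endpoints is δ = arccos(p₁·p₂) ≈ 1.823 rad (104.4°).
Interpolate at f = 1/2 with slerp weights a = sin((1−f)δ)/sin δ ≈ 0.816, b = sin(fδ)/sin δ ≈ 0.816.
p = a·p₁ + b·p₂ ≈ (-0.207, -0.295, 0.933); φ = arcsin(p_z) ≈ 68.87°, λ = atan2(p_y, p_x) ≈ -125.13°.

≈ lat 68.9°N, lon 125.1°W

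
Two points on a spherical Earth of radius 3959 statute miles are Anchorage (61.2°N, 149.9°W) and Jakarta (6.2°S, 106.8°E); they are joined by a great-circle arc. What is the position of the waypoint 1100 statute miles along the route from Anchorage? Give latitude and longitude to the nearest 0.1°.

Write both endpoints as unit vectors p₁, p₂ with components (cos φ cos λ, cos φ sin λ, sin φ).
The central angle between the endpoints is δ = arccos(p₁·p₂) ≈ 1.777 rad (101.8°). The total great-circle distance is δ·R ≈ 1.777 × 3959 ≈ 7035 mi, so the target fraction is f = 1100/7035 ≈ 0.156.
Interpolate at f ≈ 0.156 with slerp weights a = sin((1−f)δ)/sin δ ≈ 1.019, b = sin(fδ)/sin δ ≈ 0.280.
p = a·p₁ + b·p₂ ≈ (-0.505, 0.020, 0.863); φ = arcsin(p_z) ≈ 59.62°, λ = atan2(p_y, p_x) ≈ 177.68°.

≈ 59.6°N, 177.7°E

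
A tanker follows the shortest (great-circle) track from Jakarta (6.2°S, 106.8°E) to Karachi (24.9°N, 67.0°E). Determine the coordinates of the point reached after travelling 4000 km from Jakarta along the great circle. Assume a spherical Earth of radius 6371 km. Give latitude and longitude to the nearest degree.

≈ 17°N, 79°E

The haversine formula gives a central angle δ ≈ 0.867 rad (49.7°) between the endpoints. The total great-circle distance is δ·R ≈ 0.867 × 6371 ≈ 5522 km, so the target fraction is f = 4000/5522 ≈ 0.724.
Interpolate at f ≈ 0.724 with slerp weights a = sin((1−f)δ)/sin δ ≈ 0.310, b = sin(fδ)/sin δ ≈ 0.771.
p = a·p₁ + b·p₂ ≈ (0.184, 0.939, 0.291); φ = arcsin(p_z) ≈ 16.91°, λ = atan2(p_y, p_x) ≈ 78.92°.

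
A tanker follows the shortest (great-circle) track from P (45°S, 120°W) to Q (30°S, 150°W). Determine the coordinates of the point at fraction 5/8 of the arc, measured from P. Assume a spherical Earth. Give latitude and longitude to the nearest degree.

≈ (36°S, 140°W)

Write both endpoints as unit vectors p₁, p₂ with components (cos φ cos λ, cos φ sin λ, sin φ).
The central angle between the endpoints is δ = arccos(p₁·p₂) ≈ 0.487 rad (27.9°).
Interpolate at f = 5/8 with slerp weights a = sin((1−f)δ)/sin δ ≈ 0.388, b = sin(fδ)/sin δ ≈ 0.640.
p = a·p₁ + b·p₂ ≈ (-0.617, -0.515, -0.595); φ = arcsin(p_z) ≈ -36.48°, λ = atan2(p_y, p_x) ≈ -140.17°.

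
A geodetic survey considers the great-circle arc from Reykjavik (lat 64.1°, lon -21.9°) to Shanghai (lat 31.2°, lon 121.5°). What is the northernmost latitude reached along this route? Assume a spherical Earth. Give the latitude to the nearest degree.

The great circle lies in the plane with unit normal n̂ = (p₁ × p₂)/|p₁ × p₂|.
Here n̂_z ≈ +0.226; the vertex latitude is φ_max = arccos|n̂_z| ≈ 76.9°.
Check via Clairaut: cos φ_max = |cos φ₁| · sin C = cos(64.1°)·sin(31.1°) ≈ 0.226, again giving ≈ 76.9°.

≈ 77°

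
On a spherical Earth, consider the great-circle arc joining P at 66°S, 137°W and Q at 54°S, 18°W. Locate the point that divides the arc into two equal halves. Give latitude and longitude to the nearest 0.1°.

Write both endpoints as unit vectors p₁, p₂ with components (cos φ cos λ, cos φ sin λ, sin φ).
The central angle between the endpoints is δ = arccos(p₁·p₂) ≈ 0.898 rad (51.5°).
Interpolate at f = 1/2 with slerp weights a = sin((1−f)δ)/sin δ ≈ 0.555, b = sin(fδ)/sin δ ≈ 0.555.
p = a·p₁ + b·p₂ ≈ (0.145, -0.255, -0.956); φ = arcsin(p_z) ≈ -72.95°, λ = atan2(p_y, p_x) ≈ -60.33°.

≈ 72.9°S, 60.3°W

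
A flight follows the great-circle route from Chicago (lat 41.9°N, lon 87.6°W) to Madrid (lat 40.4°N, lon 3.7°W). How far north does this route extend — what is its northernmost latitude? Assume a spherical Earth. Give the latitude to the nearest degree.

The great circle lies in the plane with unit normal n̂ = (p₁ × p₂)/|p₁ × p₂|.
Here n̂_z ≈ +0.648; the vertex latitude is φ_max = arccos|n̂_z| ≈ 49.6°.
Check via Clairaut: cos φ_max = |cos φ₁| · sin C = cos(41.9°)·sin(60.5°) ≈ 0.648, again giving ≈ 49.6°.

≈ 50°N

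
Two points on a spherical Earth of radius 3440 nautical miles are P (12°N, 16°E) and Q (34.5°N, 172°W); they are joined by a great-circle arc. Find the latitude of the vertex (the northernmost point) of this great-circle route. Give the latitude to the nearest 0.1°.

≈ 81.2°N

The great circle lies in the plane with unit normal n̂ = (p₁ × p₂)/|p₁ × p₂|.
Here n̂_z ≈ +0.153; the vertex latitude is φ_max = arccos|n̂_z| ≈ 81.2°.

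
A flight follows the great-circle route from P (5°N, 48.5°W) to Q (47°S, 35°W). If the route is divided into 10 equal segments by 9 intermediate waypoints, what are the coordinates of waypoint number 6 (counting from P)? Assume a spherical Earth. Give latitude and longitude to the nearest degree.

Convert each endpoint to a unit vector on the sphere (x = cos φ cos λ, y = cos φ sin λ, z = sin φ).
The central angle between the endpoints is δ = arccos(p₁·p₂) ≈ 0.931 rad (53.4°).
Interpolate at f = 6/10 with slerp weights a = sin((1−f)δ)/sin δ ≈ 0.454, b = sin(fδ)/sin δ ≈ 0.661.
p = a·p₁ + b·p₂ ≈ (0.669, -0.597, -0.444); φ = arcsin(p_z) ≈ -26.34°, λ = atan2(p_y, p_x) ≈ -41.76°.

≈ (26°S, 42°W)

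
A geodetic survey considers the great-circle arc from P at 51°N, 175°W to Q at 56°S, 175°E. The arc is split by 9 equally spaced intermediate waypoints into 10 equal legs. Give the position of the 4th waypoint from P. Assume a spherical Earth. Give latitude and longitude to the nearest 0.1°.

From cos δ = sin φ₁ sin φ₂ + cos φ₁ cos φ₂ cos Δλ, the central angle is δ ≈ 1.873 rad (107.3°).
Interpolate at f = 4/10 with slerp weights a = sin((1−f)δ)/sin δ ≈ 0.945, b = sin(fδ)/sin δ ≈ 0.713.
p = a·p₁ + b·p₂ ≈ (-0.990, -0.017, 0.143); φ = arcsin(p_z) ≈ 8.20°, λ = atan2(p_y, p_x) ≈ -179.01°.

≈ 8.2°N, 179.0°W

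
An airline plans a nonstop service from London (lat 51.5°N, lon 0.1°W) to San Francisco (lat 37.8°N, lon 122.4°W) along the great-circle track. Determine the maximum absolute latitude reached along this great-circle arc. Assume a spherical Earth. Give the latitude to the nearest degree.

≈ 65°N

The great circle lies in the plane with unit normal n̂ = (p₁ × p₂)/|p₁ × p₂|.
Here n̂_z ≈ -0.426; the vertex latitude is φ_max = arccos|n̂_z| ≈ 64.8°.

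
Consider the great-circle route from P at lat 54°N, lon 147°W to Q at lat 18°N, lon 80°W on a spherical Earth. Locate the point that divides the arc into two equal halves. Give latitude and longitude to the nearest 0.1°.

Write both endpoints as unit vectors p₁, p₂ with components (cos φ cos λ, cos φ sin λ, sin φ).
The central angle between the endpoints is δ = arccos(p₁·p₂) ≈ 1.083 rad (62.1°).
Interpolate at f = 1/2 with slerp weights a = sin((1−f)δ)/sin δ ≈ 0.584, b = sin(fδ)/sin δ ≈ 0.584.
p = a·p₁ + b·p₂ ≈ (-0.191, -0.733, 0.652); φ = arcsin(p_z) ≈ 40.72°, λ = atan2(p_y, p_x) ≈ -104.62°.

≈ lat 40.7°N, lon 104.6°W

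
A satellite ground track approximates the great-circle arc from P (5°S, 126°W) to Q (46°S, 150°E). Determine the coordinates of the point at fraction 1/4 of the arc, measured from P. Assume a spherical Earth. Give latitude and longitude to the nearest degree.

≈ (19°S, 141°W)

Write both endpoints as unit vectors p₁, p₂ with components (cos φ cos λ, cos φ sin λ, sin φ).
The central angle between the endpoints is δ = arccos(p₁·p₂) ≈ 1.435 rad (82.2°).
Interpolate at f = 1/4 with slerp weights a = sin((1−f)δ)/sin δ ≈ 0.888, b = sin(fδ)/sin δ ≈ 0.354.
p = a·p₁ + b·p₂ ≈ (-0.733, -0.593, -0.332); φ = arcsin(p_z) ≈ -19.41°, λ = atan2(p_y, p_x) ≈ -141.05°.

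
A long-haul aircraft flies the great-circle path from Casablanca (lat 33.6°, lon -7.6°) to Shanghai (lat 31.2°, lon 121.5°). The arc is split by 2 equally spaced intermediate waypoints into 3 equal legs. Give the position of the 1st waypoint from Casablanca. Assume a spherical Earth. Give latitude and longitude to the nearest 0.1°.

≈ lat 53.1°, lon 30.2°

Write both endpoints as unit vectors p₁, p₂ with components (cos φ cos λ, cos φ sin λ, sin φ).
The central angle between the endpoints is δ = arccos(p₁·p₂) ≈ 1.734 rad (99.4°).
Interpolate at f = 1/3 with slerp weights a = sin((1−f)δ)/sin δ ≈ 0.928, b = sin(fδ)/sin δ ≈ 0.554.
p = a·p₁ + b·p₂ ≈ (0.518, 0.302, 0.800); φ = arcsin(p_z) ≈ 53.15°, λ = atan2(p_y, p_x) ≈ 30.20°.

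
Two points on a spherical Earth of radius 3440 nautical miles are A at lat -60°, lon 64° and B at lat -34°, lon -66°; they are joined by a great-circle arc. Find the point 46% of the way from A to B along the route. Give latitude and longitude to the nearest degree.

The haversine formula gives a central angle δ ≈ 1.351 rad (77.4°) between the endpoints.
Interpolate at f = 0.46 with slerp weights a = sin((1−f)δ)/sin δ ≈ 0.683, b = sin(fδ)/sin δ ≈ 0.597.
p = a·p₁ + b·p₂ ≈ (0.351, -0.145, -0.925); φ = arcsin(p_z) ≈ -67.69°, λ = atan2(p_y, p_x) ≈ -22.44°.

≈ lat -68°, lon -22°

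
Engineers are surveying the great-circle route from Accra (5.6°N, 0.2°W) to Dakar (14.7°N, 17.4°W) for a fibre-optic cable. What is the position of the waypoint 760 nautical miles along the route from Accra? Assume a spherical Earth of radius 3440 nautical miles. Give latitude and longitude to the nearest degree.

≈ 12°N, 11°W

Write both endpoints as unit vectors p₁, p₂ with components (cos φ cos λ, cos φ sin λ, sin φ).
The central angle between the endpoints is δ = arccos(p₁·p₂) ≈ 0.335 rad (19.2°). The total great-circle distance is δ·R ≈ 0.335 × 3440 ≈ 1153 nmi, so the target fraction is f = 760/1153 ≈ 0.659.
Interpolate at f ≈ 0.659 with slerp weights a = sin((1−f)δ)/sin δ ≈ 0.347, b = sin(fδ)/sin δ ≈ 0.666.
p = a·p₁ + b·p₂ ≈ (0.960, -0.194, 0.203); φ = arcsin(p_z) ≈ 11.71°, λ = atan2(p_y, p_x) ≈ -11.42°.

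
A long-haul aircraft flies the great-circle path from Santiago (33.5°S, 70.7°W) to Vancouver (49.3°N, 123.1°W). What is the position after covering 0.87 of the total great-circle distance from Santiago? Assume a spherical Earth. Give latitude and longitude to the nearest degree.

≈ 40°N, 113°W

The haversine formula gives a central angle δ ≈ 1.658 rad (95.0°) between the endpoints.
Interpolate at f = 0.87 with slerp weights a = sin((1−f)δ)/sin δ ≈ 0.215, b = sin(fδ)/sin δ ≈ 0.995.
p = a·p₁ + b·p₂ ≈ (-0.295, -0.713, 0.636); φ = arcsin(p_z) ≈ 39.51°, λ = atan2(p_y, p_x) ≈ -112.51°.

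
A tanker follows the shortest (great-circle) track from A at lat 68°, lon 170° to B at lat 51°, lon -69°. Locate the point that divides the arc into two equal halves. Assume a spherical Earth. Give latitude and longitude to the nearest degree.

The haversine formula gives a central angle δ ≈ 0.928 rad (53.2°) between the endpoints.
Interpolate at f = 1/2 with slerp weights a = sin((1−f)δ)/sin δ ≈ 0.559, b = sin(fδ)/sin δ ≈ 0.559.
p = a·p₁ + b·p₂ ≈ (-0.080, -0.292, 0.953); φ = arcsin(p_z) ≈ 72.37°, λ = atan2(p_y, p_x) ≈ -105.35°.

≈ lat 72°, lon -105°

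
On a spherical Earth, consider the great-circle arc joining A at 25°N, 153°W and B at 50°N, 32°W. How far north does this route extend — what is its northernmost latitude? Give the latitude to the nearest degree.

≈ 60°N

The great circle lies in the plane with unit normal n̂ = (p₁ × p₂)/|p₁ × p₂|.
Here n̂_z ≈ +0.499; the vertex latitude is φ_max = arccos|n̂_z| ≈ 60.0°.
Check via Clairaut: cos φ_max = |cos φ₁| · sin C = cos(25.0°)·sin(33.4°) ≈ 0.499, again giving ≈ 60.0°.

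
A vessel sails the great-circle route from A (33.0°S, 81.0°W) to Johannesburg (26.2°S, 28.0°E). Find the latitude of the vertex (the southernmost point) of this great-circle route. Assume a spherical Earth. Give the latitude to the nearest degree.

The great circle lies in the plane with unit normal n̂ = (p₁ × p₂)/|p₁ × p₂|.
Here n̂_z ≈ +0.712; the vertex latitude is φ_max = arccos|n̂_z| ≈ 44.6°.
Check via Clairaut: cos φ_max = |cos φ₁| · sin C = cos(33.0°)·sin(122.0°) ≈ 0.712, again giving ≈ 44.6°.

≈ 45°S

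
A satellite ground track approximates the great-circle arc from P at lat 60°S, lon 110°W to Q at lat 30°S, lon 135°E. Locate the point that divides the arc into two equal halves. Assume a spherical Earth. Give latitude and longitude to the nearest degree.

Convert each endpoint to a unit vector on the sphere (x = cos φ cos λ, y = cos φ sin λ, z = sin φ).
The central angle between the endpoints is δ = arccos(p₁·p₂) ≈ 1.318 rad (75.5°).
Interpolate at f = 1/2 with slerp weights a = sin((1−f)δ)/sin δ ≈ 0.632, b = sin(fδ)/sin δ ≈ 0.632.
p = a·p₁ + b·p₂ ≈ (-0.495, 0.090, -0.864); φ = arcsin(p_z) ≈ -59.76°, λ = atan2(p_y, p_x) ≈ 169.69°.

≈ lat 60°S, lon 170°E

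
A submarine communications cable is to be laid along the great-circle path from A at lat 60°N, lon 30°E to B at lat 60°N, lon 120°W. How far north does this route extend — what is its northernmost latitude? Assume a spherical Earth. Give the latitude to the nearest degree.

The great circle lies in the plane with unit normal n̂ = (p₁ × p₂)/|p₁ × p₂|.
Here n̂_z ≈ -0.148; the vertex latitude is φ_max = arccos|n̂_z| ≈ 81.5°.
Check via Clairaut: cos φ_max = |cos φ₁| · sin C = cos(60.0°)·sin(17.2°) ≈ 0.148, again giving ≈ 81.5°.

≈ 82°N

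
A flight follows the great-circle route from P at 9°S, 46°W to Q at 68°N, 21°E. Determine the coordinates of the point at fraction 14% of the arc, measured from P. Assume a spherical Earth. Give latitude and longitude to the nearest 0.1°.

≈ 2.8°N, 41.7°W

Convert each endpoint to a unit vector on the sphere (x = cos φ cos λ, y = cos φ sin λ, z = sin φ).
The central angle between the endpoints is δ = arccos(p₁·p₂) ≈ 1.571 rad (90.0°).
Interpolate at f = 0.14 with slerp weights a = sin((1−f)δ)/sin δ ≈ 0.976, b = sin(fδ)/sin δ ≈ 0.218.
p = a·p₁ + b·p₂ ≈ (0.746, -0.664, 0.050); φ = arcsin(p_z) ≈ 2.85°, λ = atan2(p_y, p_x) ≈ -41.68°.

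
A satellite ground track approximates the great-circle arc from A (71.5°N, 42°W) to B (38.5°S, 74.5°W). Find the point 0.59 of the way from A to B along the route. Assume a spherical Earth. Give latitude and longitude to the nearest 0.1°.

≈ (7.0°N, 66.8°W)

From cos δ = sin φ₁ sin φ₂ + cos φ₁ cos φ₂ cos Δλ, the central angle is δ ≈ 1.962 rad (112.4°).
Interpolate at f = 0.59 with slerp weights a = sin((1−f)δ)/sin δ ≈ 0.779, b = sin(fδ)/sin δ ≈ 0.990.
p = a·p₁ + b·p₂ ≈ (0.391, -0.912, 0.122); φ = arcsin(p_z) ≈ 7.02°, λ = atan2(p_y, p_x) ≈ -66.81°.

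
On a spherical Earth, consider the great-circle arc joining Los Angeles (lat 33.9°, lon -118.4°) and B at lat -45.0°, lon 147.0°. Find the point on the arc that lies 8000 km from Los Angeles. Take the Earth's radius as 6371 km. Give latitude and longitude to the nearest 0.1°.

≈ lat -18.4°, lon -170.3°

The haversine formula gives a central angle δ ≈ 2.028 rad (116.2°) between the endpoints. The total great-circle distance is δ·R ≈ 2.028 × 6371 ≈ 12920 km, so the target fraction is f = 8000/12920 ≈ 0.619.
Interpolate at f ≈ 0.619 with slerp weights a = sin((1−f)δ)/sin δ ≈ 0.778, b = sin(fδ)/sin δ ≈ 1.060.
p = a·p₁ + b·p₂ ≈ (-0.935, -0.160, -0.316); φ = arcsin(p_z) ≈ -18.39°, λ = atan2(p_y, p_x) ≈ -170.31°.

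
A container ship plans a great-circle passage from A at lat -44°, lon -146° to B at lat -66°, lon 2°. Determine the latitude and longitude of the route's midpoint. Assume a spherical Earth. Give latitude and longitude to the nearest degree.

≈ lat -75°, lon -116°

Convert each endpoint to a unit vector on the sphere (x = cos φ cos λ, y = cos φ sin λ, z = sin φ).
The central angle between the endpoints is δ = arccos(p₁·p₂) ≈ 1.174 rad (67.3°).
Interpolate at f = 1/2 with slerp weights a = sin((1−f)δ)/sin δ ≈ 0.601, b = sin(fδ)/sin δ ≈ 0.601.
p = a·p₁ + b·p₂ ≈ (-0.114, -0.233, -0.966); φ = arcsin(p_z) ≈ -74.96°, λ = atan2(p_y, p_x) ≈ -116.07°.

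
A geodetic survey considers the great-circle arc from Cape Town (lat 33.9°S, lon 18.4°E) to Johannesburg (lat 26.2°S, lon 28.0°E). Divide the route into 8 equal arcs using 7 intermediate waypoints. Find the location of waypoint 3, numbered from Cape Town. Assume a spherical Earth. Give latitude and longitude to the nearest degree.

≈ lat 31°S, lon 22°E

Write both endpoints as unit vectors p₁, p₂ with components (cos φ cos λ, cos φ sin λ, sin φ).
The central angle between the endpoints is δ = arccos(p₁·p₂) ≈ 0.198 rad (11.3°).
Interpolate at f = 3/8 with slerp weights a = sin((1−f)δ)/sin δ ≈ 0.627, b = sin(fδ)/sin δ ≈ 0.377.
p = a·p₁ + b·p₂ ≈ (0.793, 0.323, -0.516); φ = arcsin(p_z) ≈ -31.10°, λ = atan2(p_y, p_x) ≈ 22.18°.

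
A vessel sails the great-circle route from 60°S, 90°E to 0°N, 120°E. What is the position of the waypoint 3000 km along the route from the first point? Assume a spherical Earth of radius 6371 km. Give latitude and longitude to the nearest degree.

The haversine formula gives a central angle δ ≈ 1.123 rad (64.3°) between the endpoints. The total great-circle distance is δ·R ≈ 1.123 × 6371 ≈ 7154 km, so the target fraction is f = 3000/7154 ≈ 0.419.
Interpolate at f ≈ 0.419 with slerp weights a = sin((1−f)δ)/sin δ ≈ 0.673, b = sin(fδ)/sin δ ≈ 0.503.
p = a·p₁ + b·p₂ ≈ (-0.252, 0.772, -0.583); φ = arcsin(p_z) ≈ -35.66°, λ = atan2(p_y, p_x) ≈ 108.04°.

≈ 36°S, 108°E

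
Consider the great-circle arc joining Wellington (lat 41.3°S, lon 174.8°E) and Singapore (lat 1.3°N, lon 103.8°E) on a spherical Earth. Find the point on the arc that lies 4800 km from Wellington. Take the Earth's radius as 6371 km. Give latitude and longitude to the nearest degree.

From cos δ = sin φ₁ sin φ₂ + cos φ₁ cos φ₂ cos Δλ, the central angle is δ ≈ 1.339 rad (76.7°). The total great-circle distance is δ·R ≈ 1.339 × 6371 ≈ 8532 km, so the target fraction is f = 4800/8532 ≈ 0.563.
Interpolate at f ≈ 0.563 with slerp weights a = sin((1−f)δ)/sin δ ≈ 0.568, b = sin(fδ)/sin δ ≈ 0.703.
p = a·p₁ + b·p₂ ≈ (-0.593, 0.721, -0.359); φ = arcsin(p_z) ≈ -21.03°, λ = atan2(p_y, p_x) ≈ 129.41°.

≈ lat 21°S, lon 129°E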